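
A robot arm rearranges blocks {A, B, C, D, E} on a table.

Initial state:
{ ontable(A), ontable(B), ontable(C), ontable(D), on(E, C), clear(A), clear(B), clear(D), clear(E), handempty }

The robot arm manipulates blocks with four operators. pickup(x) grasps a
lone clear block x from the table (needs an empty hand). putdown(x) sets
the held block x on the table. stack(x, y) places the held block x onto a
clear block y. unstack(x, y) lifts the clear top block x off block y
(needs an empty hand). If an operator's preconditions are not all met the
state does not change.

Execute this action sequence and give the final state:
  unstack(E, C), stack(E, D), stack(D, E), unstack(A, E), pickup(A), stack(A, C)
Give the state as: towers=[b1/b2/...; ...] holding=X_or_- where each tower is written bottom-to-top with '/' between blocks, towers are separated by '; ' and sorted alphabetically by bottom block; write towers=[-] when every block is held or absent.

towers=[B; C/A; D/E] holding=-

step 1 (unstack(E, C)): towers=[A; B; C; D] holding=E
step 2 (stack(E, D)): towers=[A; B; C; D/E] holding=-
step 3 (stack(D, E)) [no-op]: towers=[A; B; C; D/E] holding=-
step 4 (unstack(A, E)) [no-op]: towers=[A; B; C; D/E] holding=-
step 5 (pickup(A)): towers=[B; C; D/E] holding=A
step 6 (stack(A, C)): towers=[B; C/A; D/E] holding=-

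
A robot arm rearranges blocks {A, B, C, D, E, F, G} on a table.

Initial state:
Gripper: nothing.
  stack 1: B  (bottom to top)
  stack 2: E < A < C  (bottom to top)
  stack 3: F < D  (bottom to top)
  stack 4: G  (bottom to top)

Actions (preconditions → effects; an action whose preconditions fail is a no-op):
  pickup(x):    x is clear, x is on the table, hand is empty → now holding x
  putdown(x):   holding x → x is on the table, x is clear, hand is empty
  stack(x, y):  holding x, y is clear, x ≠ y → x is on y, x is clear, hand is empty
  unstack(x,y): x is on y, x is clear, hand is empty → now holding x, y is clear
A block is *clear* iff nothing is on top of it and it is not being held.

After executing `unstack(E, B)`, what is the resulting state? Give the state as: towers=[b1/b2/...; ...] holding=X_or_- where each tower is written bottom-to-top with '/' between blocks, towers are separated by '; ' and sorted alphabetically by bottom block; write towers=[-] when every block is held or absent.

towers=[B; E/A/C; F/D; G] holding=-

before: towers=[B; E/A/C; F/D; G] holding=-
pre[unstack(E, B)]: on(E,B) fail, clear(E) fail, handempty ok
on(E,B), clear(E) unmet → unstack(E, B) is a no-op
after:  towers=[B; E/A/C; F/D; G] holding=-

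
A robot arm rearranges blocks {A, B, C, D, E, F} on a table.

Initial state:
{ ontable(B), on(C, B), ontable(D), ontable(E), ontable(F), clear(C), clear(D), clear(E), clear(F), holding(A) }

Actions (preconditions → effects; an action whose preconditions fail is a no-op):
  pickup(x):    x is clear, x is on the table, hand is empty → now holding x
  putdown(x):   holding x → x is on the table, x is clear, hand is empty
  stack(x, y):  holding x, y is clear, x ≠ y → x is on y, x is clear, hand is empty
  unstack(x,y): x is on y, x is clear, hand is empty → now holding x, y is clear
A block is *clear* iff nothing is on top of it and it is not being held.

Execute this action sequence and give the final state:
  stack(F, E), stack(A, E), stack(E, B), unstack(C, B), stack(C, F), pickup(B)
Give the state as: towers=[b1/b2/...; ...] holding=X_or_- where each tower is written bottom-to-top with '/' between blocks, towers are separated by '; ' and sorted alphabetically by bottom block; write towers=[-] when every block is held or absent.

step 1 (stack(F, E)) [no-op]: towers=[B/C; D; E; F] holding=A
step 2 (stack(A, E)): towers=[B/C; D; E/A; F] holding=-
step 3 (stack(E, B)) [no-op]: towers=[B/C; D; E/A; F] holding=-
step 4 (unstack(C, B)): towers=[B; D; E/A; F] holding=C
step 5 (stack(C, F)): towers=[B; D; E/A; F/C] holding=-
step 6 (pickup(B)): towers=[D; E/A; F/C] holding=B

towers=[D; E/A; F/C] holding=B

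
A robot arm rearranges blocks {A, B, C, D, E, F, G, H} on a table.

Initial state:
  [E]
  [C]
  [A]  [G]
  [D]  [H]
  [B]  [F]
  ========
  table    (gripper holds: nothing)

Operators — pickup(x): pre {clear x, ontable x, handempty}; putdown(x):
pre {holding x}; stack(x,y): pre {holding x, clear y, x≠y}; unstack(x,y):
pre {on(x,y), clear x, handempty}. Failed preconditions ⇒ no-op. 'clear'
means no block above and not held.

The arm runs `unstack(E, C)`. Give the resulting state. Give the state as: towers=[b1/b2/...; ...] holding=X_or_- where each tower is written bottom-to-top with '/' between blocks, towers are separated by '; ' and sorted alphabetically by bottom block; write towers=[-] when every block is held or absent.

towers=[B/D/A/C; F/H/G] holding=E

before: towers=[B/D/A/C/E; F/H/G] holding=-
pre[unstack(E, C)]: on(E,C) yes, clear(E) yes, handempty yes
all met → apply unstack(E, C)
after:  towers=[B/D/A/C; F/H/G] holding=E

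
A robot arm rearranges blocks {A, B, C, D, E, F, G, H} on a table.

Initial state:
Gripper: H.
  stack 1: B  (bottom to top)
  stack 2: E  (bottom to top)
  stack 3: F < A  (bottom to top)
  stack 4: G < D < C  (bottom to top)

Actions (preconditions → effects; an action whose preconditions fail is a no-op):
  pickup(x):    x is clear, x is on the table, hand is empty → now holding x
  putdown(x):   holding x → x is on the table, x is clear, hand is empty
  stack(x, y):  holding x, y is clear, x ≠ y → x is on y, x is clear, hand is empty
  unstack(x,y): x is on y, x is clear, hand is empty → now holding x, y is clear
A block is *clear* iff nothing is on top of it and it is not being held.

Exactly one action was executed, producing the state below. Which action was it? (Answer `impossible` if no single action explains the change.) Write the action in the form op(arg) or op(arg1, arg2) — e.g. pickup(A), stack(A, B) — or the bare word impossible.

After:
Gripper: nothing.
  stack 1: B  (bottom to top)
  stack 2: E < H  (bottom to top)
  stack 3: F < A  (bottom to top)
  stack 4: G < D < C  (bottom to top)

stack(H, E)

target: towers=[B; E/H; F/A; G/D/C] holding=-
        putdown(H) → towers=[B; E; F/A; G/D/C; H] holding=-
       stack(H, A) → towers=[B; E; F/A/H; G/D/C] holding=-
       stack(H, E) → towers=[B; E/H; F/A; G/D/C] holding=-  ← match
       stack(H, B) → towers=[B/H; E; F/A; G/D/C] holding=-
       stack(H, C) → towers=[B; E; F/A; G/D/C/H] holding=-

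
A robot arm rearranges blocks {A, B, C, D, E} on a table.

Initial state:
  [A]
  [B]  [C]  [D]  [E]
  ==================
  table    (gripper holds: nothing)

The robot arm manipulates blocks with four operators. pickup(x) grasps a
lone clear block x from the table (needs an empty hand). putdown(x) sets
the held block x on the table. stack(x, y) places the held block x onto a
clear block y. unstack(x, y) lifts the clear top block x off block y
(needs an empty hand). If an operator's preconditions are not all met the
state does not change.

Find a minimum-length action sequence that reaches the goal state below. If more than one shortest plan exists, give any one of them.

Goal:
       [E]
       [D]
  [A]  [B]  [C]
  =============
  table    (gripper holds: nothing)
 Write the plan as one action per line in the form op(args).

unstack(A, B)
putdown(A)
pickup(D)
stack(D, B)
pickup(E)
stack(E, D)

step 1 (unstack(A, B)): towers=[B; C; D; E] holding=A
step 2 (putdown(A)): towers=[A; B; C; D; E] holding=-
step 3 (pickup(D)): towers=[A; B; C; E] holding=D
step 4 (stack(D, B)): towers=[A; B/D; C; E] holding=-
step 5 (pickup(E)): towers=[A; B/D; C] holding=E
step 6 (stack(E, D)): towers=[A; B/D/E; C] holding=-
goal check: towers=[A; B/D/E; C] holding=- — reached (length 6, optimal by BFS)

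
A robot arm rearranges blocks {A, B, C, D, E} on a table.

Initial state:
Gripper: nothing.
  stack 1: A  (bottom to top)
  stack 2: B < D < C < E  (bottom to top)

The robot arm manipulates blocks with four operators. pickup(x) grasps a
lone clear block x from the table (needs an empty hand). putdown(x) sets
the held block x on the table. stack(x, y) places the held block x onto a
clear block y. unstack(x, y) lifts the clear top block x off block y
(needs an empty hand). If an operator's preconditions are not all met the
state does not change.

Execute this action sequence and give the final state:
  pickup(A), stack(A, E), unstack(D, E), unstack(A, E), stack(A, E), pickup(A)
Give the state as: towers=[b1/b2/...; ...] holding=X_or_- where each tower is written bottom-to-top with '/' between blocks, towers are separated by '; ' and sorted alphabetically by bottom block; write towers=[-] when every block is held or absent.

towers=[B/D/C/E/A] holding=-

step 1 (pickup(A)): towers=[B/D/C/E] holding=A
step 2 (stack(A, E)): towers=[B/D/C/E/A] holding=-
step 3 (unstack(D, E)) [no-op]: towers=[B/D/C/E/A] holding=-
step 4 (unstack(A, E)): towers=[B/D/C/E] holding=A
step 5 (stack(A, E)): towers=[B/D/C/E/A] holding=-
step 6 (pickup(A)) [no-op]: towers=[B/D/C/E/A] holding=-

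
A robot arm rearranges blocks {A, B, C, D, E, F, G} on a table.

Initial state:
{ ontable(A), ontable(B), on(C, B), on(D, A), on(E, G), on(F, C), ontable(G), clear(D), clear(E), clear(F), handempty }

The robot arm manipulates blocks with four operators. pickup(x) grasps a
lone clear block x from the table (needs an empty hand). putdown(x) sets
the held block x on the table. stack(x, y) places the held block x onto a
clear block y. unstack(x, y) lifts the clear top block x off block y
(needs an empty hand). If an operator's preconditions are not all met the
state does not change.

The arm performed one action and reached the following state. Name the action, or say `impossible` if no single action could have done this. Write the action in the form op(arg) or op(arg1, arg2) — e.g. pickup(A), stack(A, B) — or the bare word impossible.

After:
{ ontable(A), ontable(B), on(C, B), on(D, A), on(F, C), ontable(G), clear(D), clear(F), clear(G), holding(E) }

target: towers=[A/D; B/C/F; G] holding=E
     unstack(F, C) → towers=[A/D; B/C; G/E] holding=F
     unstack(D, A) → towers=[A; B/C/F; G/E] holding=D
     unstack(E, G) → towers=[A/D; B/C/F; G] holding=E  ← match

unstack(E, G)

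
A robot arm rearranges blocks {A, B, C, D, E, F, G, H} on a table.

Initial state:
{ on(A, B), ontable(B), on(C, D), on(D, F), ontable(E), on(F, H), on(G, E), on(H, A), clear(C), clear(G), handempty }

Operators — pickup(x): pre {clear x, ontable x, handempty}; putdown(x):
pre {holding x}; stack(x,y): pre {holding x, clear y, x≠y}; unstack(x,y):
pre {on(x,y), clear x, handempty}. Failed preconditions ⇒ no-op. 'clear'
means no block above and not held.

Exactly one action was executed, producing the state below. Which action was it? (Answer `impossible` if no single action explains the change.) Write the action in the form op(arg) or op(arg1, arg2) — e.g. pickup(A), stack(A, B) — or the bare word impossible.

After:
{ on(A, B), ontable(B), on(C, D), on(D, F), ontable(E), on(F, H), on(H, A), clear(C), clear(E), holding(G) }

unstack(G, E)

target: towers=[B/A/H/F/D/C; E] holding=G
     unstack(G, E) → towers=[B/A/H/F/D/C; E] holding=G  ← match
     unstack(C, D) → towers=[B/A/H/F/D; E/G] holding=C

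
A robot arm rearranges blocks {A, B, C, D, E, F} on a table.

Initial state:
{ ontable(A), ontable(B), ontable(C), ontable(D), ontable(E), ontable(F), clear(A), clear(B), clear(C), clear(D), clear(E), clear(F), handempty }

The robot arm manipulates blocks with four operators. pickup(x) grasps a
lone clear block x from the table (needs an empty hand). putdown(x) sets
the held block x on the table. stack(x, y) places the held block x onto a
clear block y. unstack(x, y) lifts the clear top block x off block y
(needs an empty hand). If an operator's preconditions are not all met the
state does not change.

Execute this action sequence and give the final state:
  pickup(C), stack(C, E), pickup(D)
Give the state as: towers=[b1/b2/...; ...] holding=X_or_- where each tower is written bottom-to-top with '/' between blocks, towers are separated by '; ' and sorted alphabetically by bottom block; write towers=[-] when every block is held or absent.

towers=[A; B; E/C; F] holding=D

step 1 (pickup(C)): towers=[A; B; D; E; F] holding=C
step 2 (stack(C, E)): towers=[A; B; D; E/C; F] holding=-
step 3 (pickup(D)): towers=[A; B; E/C; F] holding=D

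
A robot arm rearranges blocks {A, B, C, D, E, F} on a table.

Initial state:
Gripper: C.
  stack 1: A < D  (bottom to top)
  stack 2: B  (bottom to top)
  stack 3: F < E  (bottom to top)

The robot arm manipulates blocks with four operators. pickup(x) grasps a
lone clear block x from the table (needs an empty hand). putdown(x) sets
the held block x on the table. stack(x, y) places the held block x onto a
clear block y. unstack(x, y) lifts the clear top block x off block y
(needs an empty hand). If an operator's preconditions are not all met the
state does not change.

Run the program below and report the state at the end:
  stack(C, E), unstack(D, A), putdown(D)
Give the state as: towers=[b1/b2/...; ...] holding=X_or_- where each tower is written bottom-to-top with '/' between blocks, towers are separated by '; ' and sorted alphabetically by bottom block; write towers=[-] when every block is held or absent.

step 1 (stack(C, E)): towers=[A/D; B; F/E/C] holding=-
step 2 (unstack(D, A)): towers=[A; B; F/E/C] holding=D
step 3 (putdown(D)): towers=[A; B; D; F/E/C] holding=-

towers=[A; B; D; F/E/C] holding=-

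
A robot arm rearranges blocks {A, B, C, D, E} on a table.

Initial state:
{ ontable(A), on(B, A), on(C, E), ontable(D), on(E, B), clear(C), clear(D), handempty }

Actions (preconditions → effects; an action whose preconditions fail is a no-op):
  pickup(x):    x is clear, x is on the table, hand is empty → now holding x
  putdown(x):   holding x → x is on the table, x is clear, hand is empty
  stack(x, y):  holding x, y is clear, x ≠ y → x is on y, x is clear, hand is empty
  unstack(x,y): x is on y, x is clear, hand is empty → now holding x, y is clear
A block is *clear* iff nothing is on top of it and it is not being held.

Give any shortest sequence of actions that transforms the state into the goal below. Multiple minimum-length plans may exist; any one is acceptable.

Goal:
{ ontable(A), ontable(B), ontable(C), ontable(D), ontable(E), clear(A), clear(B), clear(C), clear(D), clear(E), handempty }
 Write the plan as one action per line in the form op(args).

unstack(C, E)
putdown(C)
unstack(E, B)
putdown(E)
unstack(B, A)
putdown(B)

step 1 (unstack(C, E)): towers=[A/B/E; D] holding=C
step 2 (putdown(C)): towers=[A/B/E; C; D] holding=-
step 3 (unstack(E, B)): towers=[A/B; C; D] holding=E
step 4 (putdown(E)): towers=[A/B; C; D; E] holding=-
step 5 (unstack(B, A)): towers=[A; C; D; E] holding=B
step 6 (putdown(B)): towers=[A; B; C; D; E] holding=-
goal check: towers=[A; B; C; D; E] holding=- — reached (length 6, optimal by BFS)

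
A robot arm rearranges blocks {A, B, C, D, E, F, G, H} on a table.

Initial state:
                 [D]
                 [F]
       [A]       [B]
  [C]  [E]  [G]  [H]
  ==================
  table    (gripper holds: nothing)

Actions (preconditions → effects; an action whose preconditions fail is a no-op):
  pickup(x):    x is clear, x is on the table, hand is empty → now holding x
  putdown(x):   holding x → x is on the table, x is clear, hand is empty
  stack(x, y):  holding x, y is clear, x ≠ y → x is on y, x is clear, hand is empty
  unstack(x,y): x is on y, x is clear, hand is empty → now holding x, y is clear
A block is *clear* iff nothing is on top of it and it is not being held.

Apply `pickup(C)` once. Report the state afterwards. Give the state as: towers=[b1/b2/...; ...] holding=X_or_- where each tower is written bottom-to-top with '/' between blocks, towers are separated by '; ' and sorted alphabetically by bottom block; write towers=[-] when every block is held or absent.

before: towers=[C; E/A; G; H/B/F/D] holding=-
pre[pickup(C)]: clear(C) yes, ontable(C) yes, handempty yes
all met → apply pickup(C)
after:  towers=[E/A; G; H/B/F/D] holding=C

towers=[E/A; G; H/B/F/D] holding=C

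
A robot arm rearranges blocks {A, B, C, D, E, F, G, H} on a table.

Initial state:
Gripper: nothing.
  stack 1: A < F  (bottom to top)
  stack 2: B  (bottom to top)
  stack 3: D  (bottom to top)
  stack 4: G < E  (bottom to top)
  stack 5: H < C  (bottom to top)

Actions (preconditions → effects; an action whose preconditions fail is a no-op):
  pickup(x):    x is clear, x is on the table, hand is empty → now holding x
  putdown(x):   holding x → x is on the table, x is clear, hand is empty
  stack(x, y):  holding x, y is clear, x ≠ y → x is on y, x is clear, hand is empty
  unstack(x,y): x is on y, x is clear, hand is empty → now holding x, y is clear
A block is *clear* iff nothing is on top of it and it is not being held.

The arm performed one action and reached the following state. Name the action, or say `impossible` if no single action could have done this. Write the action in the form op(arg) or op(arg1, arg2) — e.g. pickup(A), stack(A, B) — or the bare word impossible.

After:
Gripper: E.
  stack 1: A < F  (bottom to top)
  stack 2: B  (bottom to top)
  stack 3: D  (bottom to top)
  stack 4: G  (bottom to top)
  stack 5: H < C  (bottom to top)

unstack(E, G)

target: towers=[A/F; B; D; G; H/C] holding=E
     unstack(E, G) → towers=[A/F; B; D; G; H/C] holding=E  ← match
         pickup(B) → towers=[A/F; D; G/E; H/C] holding=B
     unstack(F, A) → towers=[A; B; D; G/E; H/C] holding=F
         pickup(D) → towers=[A/F; B; G/E; H/C] holding=D
     unstack(C, H) → towers=[A/F; B; D; G/E; H] holding=C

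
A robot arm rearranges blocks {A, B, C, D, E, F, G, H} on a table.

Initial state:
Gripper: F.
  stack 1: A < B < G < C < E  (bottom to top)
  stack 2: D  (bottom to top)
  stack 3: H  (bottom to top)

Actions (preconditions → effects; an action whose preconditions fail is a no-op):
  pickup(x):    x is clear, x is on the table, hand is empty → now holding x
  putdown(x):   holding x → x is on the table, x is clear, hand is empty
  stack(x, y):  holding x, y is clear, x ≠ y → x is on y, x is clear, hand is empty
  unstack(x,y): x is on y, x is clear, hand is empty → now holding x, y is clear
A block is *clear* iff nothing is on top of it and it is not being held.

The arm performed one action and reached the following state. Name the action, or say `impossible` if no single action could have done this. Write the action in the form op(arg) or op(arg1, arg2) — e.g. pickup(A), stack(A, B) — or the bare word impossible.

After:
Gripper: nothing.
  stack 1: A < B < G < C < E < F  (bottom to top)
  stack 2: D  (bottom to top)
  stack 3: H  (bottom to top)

stack(F, E)

target: towers=[A/B/G/C/E/F; D; H] holding=-
        putdown(F) → towers=[A/B/G/C/E; D; F; H] holding=-
       stack(F, E) → towers=[A/B/G/C/E/F; D; H] holding=-  ← match
       stack(F, H) → towers=[A/B/G/C/E; D; H/F] holding=-
       stack(F, D) → towers=[A/B/G/C/E; D/F; H] holding=-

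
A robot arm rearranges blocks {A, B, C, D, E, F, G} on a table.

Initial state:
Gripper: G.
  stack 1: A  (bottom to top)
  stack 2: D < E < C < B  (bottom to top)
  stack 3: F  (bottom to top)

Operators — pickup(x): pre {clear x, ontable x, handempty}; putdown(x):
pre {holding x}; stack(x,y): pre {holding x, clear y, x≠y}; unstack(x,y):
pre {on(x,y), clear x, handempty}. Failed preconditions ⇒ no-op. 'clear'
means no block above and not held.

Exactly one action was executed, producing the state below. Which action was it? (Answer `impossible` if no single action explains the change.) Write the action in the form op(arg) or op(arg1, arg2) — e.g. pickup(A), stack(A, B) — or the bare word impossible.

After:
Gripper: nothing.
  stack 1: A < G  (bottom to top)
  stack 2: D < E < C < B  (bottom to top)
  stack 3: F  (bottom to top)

stack(G, A)

target: towers=[A/G; D/E/C/B; F] holding=-
        putdown(G) → towers=[A; D/E/C/B; F; G] holding=-
       stack(G, B) → towers=[A; D/E/C/B/G; F] holding=-
       stack(G, F) → towers=[A; D/E/C/B; F/G] holding=-
       stack(G, A) → towers=[A/G; D/E/C/B; F] holding=-  ← match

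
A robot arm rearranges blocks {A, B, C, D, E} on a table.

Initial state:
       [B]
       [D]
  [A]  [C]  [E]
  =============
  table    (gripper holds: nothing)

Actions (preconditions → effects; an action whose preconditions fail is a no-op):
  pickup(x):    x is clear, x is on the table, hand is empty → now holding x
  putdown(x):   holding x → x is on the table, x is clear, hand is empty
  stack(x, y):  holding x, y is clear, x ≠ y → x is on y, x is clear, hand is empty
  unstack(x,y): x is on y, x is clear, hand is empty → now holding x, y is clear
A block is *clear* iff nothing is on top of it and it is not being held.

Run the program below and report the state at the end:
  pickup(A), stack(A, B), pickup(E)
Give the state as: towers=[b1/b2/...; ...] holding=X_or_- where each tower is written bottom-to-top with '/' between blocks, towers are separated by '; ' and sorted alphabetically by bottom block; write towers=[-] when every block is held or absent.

step 1 (pickup(A)): towers=[C/D/B; E] holding=A
step 2 (stack(A, B)): towers=[C/D/B/A; E] holding=-
step 3 (pickup(E)): towers=[C/D/B/A] holding=E

towers=[C/D/B/A] holding=E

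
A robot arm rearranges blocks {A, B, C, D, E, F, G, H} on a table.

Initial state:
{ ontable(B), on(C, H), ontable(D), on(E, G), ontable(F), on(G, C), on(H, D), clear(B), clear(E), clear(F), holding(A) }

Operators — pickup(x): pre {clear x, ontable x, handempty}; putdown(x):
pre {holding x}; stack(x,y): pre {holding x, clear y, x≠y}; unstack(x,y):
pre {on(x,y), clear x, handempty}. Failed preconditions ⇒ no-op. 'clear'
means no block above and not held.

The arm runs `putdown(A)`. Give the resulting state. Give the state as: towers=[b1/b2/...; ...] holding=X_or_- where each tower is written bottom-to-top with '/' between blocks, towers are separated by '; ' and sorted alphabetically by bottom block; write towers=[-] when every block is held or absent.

towers=[A; B; D/H/C/G/E; F] holding=-

before: towers=[B; D/H/C/G/E; F] holding=A
pre[putdown(A)]: holding(A) yes
all met → apply putdown(A)
after:  towers=[A; B; D/H/C/G/E; F] holding=-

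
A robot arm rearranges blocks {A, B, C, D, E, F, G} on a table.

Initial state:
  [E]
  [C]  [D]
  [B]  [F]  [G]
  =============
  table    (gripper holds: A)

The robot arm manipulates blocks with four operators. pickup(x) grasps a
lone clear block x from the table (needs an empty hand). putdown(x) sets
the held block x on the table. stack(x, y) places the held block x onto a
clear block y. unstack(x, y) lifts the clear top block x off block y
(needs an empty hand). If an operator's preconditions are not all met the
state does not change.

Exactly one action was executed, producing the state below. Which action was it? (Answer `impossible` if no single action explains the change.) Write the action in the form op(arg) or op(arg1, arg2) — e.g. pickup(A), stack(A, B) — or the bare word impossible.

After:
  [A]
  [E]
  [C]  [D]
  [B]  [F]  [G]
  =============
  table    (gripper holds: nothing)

target: towers=[B/C/E/A; F/D; G] holding=-
        putdown(A) → towers=[A; B/C/E; F/D; G] holding=-
       stack(A, G) → towers=[B/C/E; F/D; G/A] holding=-
       stack(A, D) → towers=[B/C/E; F/D/A; G] holding=-
       stack(A, E) → towers=[B/C/E/A; F/D; G] holding=-  ← match

stack(A, E)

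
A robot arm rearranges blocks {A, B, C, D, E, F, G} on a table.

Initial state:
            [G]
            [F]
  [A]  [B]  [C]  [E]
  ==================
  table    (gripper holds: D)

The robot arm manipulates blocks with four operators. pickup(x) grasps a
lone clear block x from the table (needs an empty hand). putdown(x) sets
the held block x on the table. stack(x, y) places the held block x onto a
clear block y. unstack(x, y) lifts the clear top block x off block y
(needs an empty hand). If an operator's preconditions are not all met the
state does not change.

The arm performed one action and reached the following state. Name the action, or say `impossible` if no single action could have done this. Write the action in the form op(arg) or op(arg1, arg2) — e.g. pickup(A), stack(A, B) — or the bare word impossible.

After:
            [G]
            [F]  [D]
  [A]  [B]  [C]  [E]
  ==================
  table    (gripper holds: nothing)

target: towers=[A; B; C/F/G; E/D] holding=-
        putdown(D) → towers=[A; B; C/F/G; D; E] holding=-
       stack(D, B) → towers=[A; B/D; C/F/G; E] holding=-
       stack(D, G) → towers=[A; B; C/F/G/D; E] holding=-
       stack(D, A) → towers=[A/D; B; C/F/G; E] holding=-
       stack(D, E) → towers=[A; B; C/F/G; E/D] holding=-  ← match

stack(D, E)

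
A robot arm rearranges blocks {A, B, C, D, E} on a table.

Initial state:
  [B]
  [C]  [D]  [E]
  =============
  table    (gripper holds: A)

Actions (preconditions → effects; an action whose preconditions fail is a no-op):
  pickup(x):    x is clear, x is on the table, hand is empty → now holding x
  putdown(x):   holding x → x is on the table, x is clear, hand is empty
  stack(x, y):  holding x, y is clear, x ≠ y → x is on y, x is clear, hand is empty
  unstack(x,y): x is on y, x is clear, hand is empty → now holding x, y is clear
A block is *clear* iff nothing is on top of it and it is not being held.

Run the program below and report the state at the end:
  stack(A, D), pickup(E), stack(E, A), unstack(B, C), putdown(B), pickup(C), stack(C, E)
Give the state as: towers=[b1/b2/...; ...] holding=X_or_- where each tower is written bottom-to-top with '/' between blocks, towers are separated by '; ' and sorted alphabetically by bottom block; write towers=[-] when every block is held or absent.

towers=[B; D/A/E/C] holding=-

step 1 (stack(A, D)): towers=[C/B; D/A; E] holding=-
step 2 (pickup(E)): towers=[C/B; D/A] holding=E
step 3 (stack(E, A)): towers=[C/B; D/A/E] holding=-
step 4 (unstack(B, C)): towers=[C; D/A/E] holding=B
step 5 (putdown(B)): towers=[B; C; D/A/E] holding=-
step 6 (pickup(C)): towers=[B; D/A/E] holding=C
step 7 (stack(C, E)): towers=[B; D/A/E/C] holding=-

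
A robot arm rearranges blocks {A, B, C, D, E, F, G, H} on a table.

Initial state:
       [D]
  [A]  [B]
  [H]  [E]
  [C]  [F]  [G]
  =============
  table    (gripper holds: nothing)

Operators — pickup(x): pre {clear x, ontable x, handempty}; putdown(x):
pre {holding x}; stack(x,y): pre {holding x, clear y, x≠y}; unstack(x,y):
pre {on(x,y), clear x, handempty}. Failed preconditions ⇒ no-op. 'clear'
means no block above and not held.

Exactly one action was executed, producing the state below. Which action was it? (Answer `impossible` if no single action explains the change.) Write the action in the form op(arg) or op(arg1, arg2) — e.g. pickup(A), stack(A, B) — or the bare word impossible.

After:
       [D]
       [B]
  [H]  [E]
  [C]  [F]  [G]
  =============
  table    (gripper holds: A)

unstack(A, H)

target: towers=[C/H; F/E/B/D; G] holding=A
         pickup(G) → towers=[C/H/A; F/E/B/D] holding=G
     unstack(A, H) → towers=[C/H; F/E/B/D; G] holding=A  ← match
     unstack(D, B) → towers=[C/H/A; F/E/B; G] holding=D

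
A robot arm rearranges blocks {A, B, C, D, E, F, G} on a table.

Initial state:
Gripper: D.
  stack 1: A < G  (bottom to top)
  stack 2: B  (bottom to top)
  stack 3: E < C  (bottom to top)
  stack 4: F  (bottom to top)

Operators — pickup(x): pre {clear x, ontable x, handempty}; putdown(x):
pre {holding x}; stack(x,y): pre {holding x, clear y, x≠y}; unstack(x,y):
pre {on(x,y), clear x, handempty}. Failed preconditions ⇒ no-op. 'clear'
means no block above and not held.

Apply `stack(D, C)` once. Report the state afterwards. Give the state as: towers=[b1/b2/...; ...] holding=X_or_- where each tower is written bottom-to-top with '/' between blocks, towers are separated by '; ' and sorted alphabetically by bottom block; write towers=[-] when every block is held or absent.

before: towers=[A/G; B; E/C; F] holding=D
pre[stack(D, C)]: holding(D) ok, clear(C) ok, D≠C ok
all met → apply stack(D, C)
after:  towers=[A/G; B; E/C/D; F] holding=-

towers=[A/G; B; E/C/D; F] holding=-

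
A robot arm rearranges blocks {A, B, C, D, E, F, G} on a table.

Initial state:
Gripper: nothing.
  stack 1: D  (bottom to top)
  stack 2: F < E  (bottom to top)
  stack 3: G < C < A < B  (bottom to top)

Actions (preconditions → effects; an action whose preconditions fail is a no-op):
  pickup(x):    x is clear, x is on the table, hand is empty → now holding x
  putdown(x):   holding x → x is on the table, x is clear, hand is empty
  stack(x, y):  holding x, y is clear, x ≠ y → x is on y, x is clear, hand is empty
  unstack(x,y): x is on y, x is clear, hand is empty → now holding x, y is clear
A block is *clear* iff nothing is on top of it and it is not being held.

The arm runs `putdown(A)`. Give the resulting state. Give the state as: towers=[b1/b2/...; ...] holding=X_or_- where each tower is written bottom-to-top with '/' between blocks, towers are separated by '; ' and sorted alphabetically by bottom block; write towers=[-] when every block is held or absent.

before: towers=[D; F/E; G/C/A/B] holding=-
pre[putdown(A)]: holding(A) fail
holding(A) unmet → putdown(A) is a no-op
after:  towers=[D; F/E; G/C/A/B] holding=-

towers=[D; F/E; G/C/A/B] holding=-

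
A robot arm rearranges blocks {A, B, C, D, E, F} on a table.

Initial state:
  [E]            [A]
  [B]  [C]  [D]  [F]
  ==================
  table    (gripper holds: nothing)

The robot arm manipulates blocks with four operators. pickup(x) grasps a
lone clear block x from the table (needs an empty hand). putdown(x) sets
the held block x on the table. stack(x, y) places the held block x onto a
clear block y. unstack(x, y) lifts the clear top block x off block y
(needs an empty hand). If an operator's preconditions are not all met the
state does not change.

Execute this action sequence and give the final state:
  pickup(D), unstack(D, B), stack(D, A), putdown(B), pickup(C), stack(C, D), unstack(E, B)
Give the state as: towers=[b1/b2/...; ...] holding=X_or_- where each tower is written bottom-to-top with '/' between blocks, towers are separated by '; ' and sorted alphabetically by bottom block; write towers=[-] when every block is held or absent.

step 1 (pickup(D)): towers=[B/E; C; F/A] holding=D
step 2 (unstack(D, B)) [no-op]: towers=[B/E; C; F/A] holding=D
step 3 (stack(D, A)): towers=[B/E; C; F/A/D] holding=-
step 4 (putdown(B)) [no-op]: towers=[B/E; C; F/A/D] holding=-
step 5 (pickup(C)): towers=[B/E; F/A/D] holding=C
step 6 (stack(C, D)): towers=[B/E; F/A/D/C] holding=-
step 7 (unstack(E, B)): towers=[B; F/A/D/C] holding=E

towers=[B; F/A/D/C] holding=E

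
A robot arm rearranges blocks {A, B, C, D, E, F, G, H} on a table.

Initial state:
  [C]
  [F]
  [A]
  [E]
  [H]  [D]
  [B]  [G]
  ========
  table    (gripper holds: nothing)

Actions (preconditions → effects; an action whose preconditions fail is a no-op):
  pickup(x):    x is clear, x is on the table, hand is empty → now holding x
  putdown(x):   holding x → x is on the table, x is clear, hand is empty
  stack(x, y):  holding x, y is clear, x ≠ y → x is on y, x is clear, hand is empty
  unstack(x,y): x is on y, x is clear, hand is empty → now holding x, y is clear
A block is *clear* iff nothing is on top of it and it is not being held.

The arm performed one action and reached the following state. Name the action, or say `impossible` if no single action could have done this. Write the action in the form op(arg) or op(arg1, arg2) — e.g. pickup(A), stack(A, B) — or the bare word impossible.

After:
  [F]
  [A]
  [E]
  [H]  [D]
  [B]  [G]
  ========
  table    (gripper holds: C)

target: towers=[B/H/E/A/F; G/D] holding=C
     unstack(D, G) → towers=[B/H/E/A/F/C; G] holding=D
     unstack(C, F) → towers=[B/H/E/A/F; G/D] holding=C  ← match

unstack(C, F)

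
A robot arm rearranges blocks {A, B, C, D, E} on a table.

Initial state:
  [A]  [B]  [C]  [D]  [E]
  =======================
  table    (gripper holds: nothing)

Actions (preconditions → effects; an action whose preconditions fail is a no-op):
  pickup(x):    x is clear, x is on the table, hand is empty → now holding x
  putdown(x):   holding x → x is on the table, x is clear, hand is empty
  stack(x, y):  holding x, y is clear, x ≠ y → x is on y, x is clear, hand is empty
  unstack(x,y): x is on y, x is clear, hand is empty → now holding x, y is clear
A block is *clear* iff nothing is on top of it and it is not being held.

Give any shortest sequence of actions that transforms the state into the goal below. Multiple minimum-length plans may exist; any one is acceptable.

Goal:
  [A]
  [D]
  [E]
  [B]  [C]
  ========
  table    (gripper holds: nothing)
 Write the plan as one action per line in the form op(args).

step 1 (pickup(E)): towers=[A; B; C; D] holding=E
step 2 (stack(E, B)): towers=[A; B/E; C; D] holding=-
step 3 (pickup(D)): towers=[A; B/E; C] holding=D
step 4 (stack(D, E)): towers=[A; B/E/D; C] holding=-
step 5 (pickup(A)): towers=[B/E/D; C] holding=A
step 6 (stack(A, D)): towers=[B/E/D/A; C] holding=-
goal check: towers=[B/E/D/A; C] holding=- — reached (length 6, optimal by BFS)

pickup(E)
stack(E, B)
pickup(D)
stack(D, E)
pickup(A)
stack(A, D)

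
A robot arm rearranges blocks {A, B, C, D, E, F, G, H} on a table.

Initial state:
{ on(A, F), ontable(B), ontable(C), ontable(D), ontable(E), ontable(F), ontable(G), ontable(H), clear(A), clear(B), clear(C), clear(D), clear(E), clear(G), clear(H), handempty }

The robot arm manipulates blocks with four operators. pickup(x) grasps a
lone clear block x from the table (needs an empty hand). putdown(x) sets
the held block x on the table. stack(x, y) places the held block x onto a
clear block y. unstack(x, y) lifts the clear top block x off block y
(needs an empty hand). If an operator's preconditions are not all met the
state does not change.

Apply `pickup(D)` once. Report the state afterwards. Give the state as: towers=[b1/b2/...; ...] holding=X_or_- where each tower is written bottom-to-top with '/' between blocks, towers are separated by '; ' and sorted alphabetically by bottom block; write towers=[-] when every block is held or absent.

towers=[B; C; E; F/A; G; H] holding=D

before: towers=[B; C; D; E; F/A; G; H] holding=-
pre[pickup(D)]: clear(D) ✓, ontable(D) ✓, handempty ✓
all met → apply pickup(D)
after:  towers=[B; C; E; F/A; G; H] holding=D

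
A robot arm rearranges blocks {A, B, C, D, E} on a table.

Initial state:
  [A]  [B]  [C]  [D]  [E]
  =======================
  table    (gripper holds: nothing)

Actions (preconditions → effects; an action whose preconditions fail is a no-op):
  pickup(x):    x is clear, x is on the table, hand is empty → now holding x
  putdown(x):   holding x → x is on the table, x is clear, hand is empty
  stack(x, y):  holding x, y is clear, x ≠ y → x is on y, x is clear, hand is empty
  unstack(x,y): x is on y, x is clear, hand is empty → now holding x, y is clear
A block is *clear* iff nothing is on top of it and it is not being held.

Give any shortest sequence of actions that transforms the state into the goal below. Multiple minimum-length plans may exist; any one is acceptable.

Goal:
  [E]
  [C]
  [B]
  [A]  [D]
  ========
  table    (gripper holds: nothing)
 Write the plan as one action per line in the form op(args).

step 1 (pickup(B)): towers=[A; C; D; E] holding=B
step 2 (stack(B, A)): towers=[A/B; C; D; E] holding=-
step 3 (pickup(C)): towers=[A/B; D; E] holding=C
step 4 (stack(C, B)): towers=[A/B/C; D; E] holding=-
step 5 (pickup(E)): towers=[A/B/C; D] holding=E
step 6 (stack(E, C)): towers=[A/B/C/E; D] holding=-
goal check: towers=[A/B/C/E; D] holding=- — reached (length 6, optimal by BFS)

pickup(B)
stack(B, A)
pickup(C)
stack(C, B)
pickup(E)
stack(E, C)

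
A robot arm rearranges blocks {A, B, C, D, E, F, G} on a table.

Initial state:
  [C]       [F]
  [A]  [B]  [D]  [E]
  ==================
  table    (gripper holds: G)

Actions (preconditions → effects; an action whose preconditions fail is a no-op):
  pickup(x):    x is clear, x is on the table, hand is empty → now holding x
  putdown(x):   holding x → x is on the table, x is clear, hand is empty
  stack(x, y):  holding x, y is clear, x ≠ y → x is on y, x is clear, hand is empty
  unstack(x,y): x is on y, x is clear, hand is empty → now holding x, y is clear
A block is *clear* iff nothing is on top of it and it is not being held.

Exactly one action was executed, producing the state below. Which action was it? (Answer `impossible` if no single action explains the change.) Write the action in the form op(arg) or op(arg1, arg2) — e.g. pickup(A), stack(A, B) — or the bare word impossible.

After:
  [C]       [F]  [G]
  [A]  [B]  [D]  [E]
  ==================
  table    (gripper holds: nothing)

stack(G, E)

target: towers=[A/C; B; D/F; E/G] holding=-
        putdown(G) → towers=[A/C; B; D/F; E; G] holding=-
       stack(G, B) → towers=[A/C; B/G; D/F; E] holding=-
       stack(G, F) → towers=[A/C; B; D/F/G; E] holding=-
       stack(G, E) → towers=[A/C; B; D/F; E/G] holding=-  ← match
       stack(G, C) → towers=[A/C/G; B; D/F; E] holding=-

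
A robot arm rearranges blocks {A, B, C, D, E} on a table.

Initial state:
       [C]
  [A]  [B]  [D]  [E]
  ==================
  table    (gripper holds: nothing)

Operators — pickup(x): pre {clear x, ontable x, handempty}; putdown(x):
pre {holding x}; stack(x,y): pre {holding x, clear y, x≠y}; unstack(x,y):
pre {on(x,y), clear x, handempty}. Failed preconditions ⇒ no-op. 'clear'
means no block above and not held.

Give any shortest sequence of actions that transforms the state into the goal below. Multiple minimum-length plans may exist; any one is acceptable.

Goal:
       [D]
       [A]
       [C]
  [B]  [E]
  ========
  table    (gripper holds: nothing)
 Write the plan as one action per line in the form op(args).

step 1 (unstack(C, B)): towers=[A; B; D; E] holding=C
step 2 (stack(C, E)): towers=[A; B; D; E/C] holding=-
step 3 (pickup(A)): towers=[B; D; E/C] holding=A
step 4 (stack(A, C)): towers=[B; D; E/C/A] holding=-
step 5 (pickup(D)): towers=[B; E/C/A] holding=D
step 6 (stack(D, A)): towers=[B; E/C/A/D] holding=-
goal check: towers=[B; E/C/A/D] holding=- — reached (length 6, optimal by BFS)

unstack(C, B)
stack(C, E)
pickup(A)
stack(A, C)
pickup(D)
stack(D, A)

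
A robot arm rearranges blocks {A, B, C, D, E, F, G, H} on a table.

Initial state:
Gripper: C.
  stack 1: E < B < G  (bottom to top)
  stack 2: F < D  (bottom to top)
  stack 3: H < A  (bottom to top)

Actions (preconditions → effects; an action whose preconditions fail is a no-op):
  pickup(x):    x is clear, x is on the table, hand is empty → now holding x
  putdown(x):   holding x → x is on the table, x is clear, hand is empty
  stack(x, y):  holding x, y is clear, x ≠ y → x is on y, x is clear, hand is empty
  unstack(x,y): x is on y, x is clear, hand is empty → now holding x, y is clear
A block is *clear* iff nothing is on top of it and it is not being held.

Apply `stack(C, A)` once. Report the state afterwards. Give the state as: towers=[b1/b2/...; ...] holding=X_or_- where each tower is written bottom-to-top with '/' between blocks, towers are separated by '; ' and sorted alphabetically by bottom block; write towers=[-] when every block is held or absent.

before: towers=[E/B/G; F/D; H/A] holding=C
pre[stack(C, A)]: holding(C) ✓, clear(A) ✓, C≠A ✓
all met → apply stack(C, A)
after:  towers=[E/B/G; F/D; H/A/C] holding=-

towers=[E/B/G; F/D; H/A/C] holding=-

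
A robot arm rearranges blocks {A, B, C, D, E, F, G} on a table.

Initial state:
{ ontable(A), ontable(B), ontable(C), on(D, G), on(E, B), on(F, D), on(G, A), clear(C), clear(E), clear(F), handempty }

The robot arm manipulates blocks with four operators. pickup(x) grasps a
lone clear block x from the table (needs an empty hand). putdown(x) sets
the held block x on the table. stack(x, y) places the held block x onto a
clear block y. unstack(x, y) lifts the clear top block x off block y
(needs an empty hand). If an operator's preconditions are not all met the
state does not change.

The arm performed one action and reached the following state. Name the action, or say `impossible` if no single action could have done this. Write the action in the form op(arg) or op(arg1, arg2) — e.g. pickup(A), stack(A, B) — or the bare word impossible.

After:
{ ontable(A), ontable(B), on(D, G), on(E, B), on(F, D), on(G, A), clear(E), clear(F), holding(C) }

target: towers=[A/G/D/F; B/E] holding=C
     unstack(F, D) → towers=[A/G/D; B/E; C] holding=F
     unstack(E, B) → towers=[A/G/D/F; B; C] holding=E
         pickup(C) → towers=[A/G/D/F; B/E] holding=C  ← match

pickup(C)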